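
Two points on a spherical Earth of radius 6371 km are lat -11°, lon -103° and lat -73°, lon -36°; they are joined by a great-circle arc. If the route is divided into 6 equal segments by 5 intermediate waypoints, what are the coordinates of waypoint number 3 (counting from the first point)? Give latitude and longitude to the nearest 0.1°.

≈ lat -45.5°, lon -89.2°

From cos δ = sin φ₁ sin φ₂ + cos φ₁ cos φ₂ cos Δλ, the central angle is δ ≈ 1.272 rad (72.9°).
Interpolate at f = 3/6 with slerp weights a = sin((1−f)δ)/sin δ ≈ 0.621, b = sin(fδ)/sin δ ≈ 0.621.
p = a·p₁ + b·p₂ ≈ (0.010, -0.701, -0.713); φ = arcsin(p_z) ≈ -45.47°, λ = atan2(p_y, p_x) ≈ -89.20°.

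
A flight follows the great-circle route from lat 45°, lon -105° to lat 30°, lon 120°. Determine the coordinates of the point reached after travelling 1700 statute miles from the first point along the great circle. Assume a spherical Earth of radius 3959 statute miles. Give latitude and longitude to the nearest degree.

Write both endpoints as unit vectors p₁, p₂ with components (cos φ cos λ, cos φ sin λ, sin φ).
The central angle between the endpoints is δ = arccos(p₁·p₂) ≈ 1.650 rad (94.6°). The total great-circle distance is δ·R ≈ 1.650 × 3959 ≈ 6534 mi, so the target fraction is f = 1700/6534 ≈ 0.260.
Interpolate at f ≈ 0.260 with slerp weights a = sin((1−f)δ)/sin δ ≈ 0.942, b = sin(fδ)/sin δ ≈ 0.418.
p = a·p₁ + b·p₂ ≈ (-0.353, -0.330, 0.875); φ = arcsin(p_z) ≈ 61.07°, λ = atan2(p_y, p_x) ≈ -136.92°.

≈ lat 61°, lon -137°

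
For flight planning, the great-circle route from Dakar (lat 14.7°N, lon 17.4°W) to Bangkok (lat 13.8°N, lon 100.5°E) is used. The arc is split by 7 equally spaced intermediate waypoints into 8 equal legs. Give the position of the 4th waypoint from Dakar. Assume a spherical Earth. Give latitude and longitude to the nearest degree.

From cos δ = sin φ₁ sin φ₂ + cos φ₁ cos φ₂ cos Δλ, the central angle is δ ≈ 1.960 rad (112.3°).
Interpolate at f = 4/8 with slerp weights a = sin((1−f)δ)/sin δ ≈ 0.897, b = sin(fδ)/sin δ ≈ 0.897.
p = a·p₁ + b·p₂ ≈ (0.669, 0.597, 0.442); φ = arcsin(p_z) ≈ 26.22°, λ = atan2(p_y, p_x) ≈ 41.74°.

≈ lat 26°N, lon 42°E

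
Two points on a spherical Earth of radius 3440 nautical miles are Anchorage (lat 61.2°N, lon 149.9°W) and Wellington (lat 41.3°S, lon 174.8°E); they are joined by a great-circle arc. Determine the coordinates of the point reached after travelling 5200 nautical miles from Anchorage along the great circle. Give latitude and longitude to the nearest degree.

≈ lat 22°S, lon 179°W

The haversine formula gives a central angle δ ≈ 1.858 rad (106.4°) between the endpoints. The total great-circle distance is δ·R ≈ 1.858 × 3440 ≈ 6390 nmi, so the target fraction is f = 5200/6390 ≈ 0.814.
Interpolate at f ≈ 0.814 with slerp weights a = sin((1−f)δ)/sin δ ≈ 0.354, b = sin(fδ)/sin δ ≈ 1.041.
p = a·p₁ + b·p₂ ≈ (-0.926, -0.015, -0.377); φ = arcsin(p_z) ≈ -22.15°, λ = atan2(p_y, p_x) ≈ -179.10°.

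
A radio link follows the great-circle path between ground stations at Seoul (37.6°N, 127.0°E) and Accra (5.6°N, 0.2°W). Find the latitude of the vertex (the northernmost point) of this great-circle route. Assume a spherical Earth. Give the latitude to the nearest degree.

The great circle lies in the plane with unit normal n̂ = (p₁ × p₂)/|p₁ × p₂|.
Here n̂_z ≈ -0.691; the vertex latitude is φ_max = arccos|n̂_z| ≈ 46.3°.
Check via Clairaut: cos φ_max = |cos φ₁| · sin C = cos(37.6°)·sin(60.7°) ≈ 0.691, again giving ≈ 46.3°.

≈ 46°N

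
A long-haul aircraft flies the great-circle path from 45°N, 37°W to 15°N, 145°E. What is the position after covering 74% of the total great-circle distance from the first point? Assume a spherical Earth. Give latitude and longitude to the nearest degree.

Convert each endpoint to a unit vector on the sphere (x = cos φ cos λ, y = cos φ sin λ, z = sin φ).
The central angle between the endpoints is δ = arccos(p₁·p₂) ≈ 2.094 rad (120.0°).
Interpolate at f = 0.74 with slerp weights a = sin((1−f)δ)/sin δ ≈ 0.598, b = sin(fδ)/sin δ ≈ 1.154.
p = a·p₁ + b·p₂ ≈ (-0.576, 0.385, 0.721); φ = arcsin(p_z) ≈ 46.18°, λ = atan2(p_y, p_x) ≈ 146.22°.

≈ 46°N, 146°E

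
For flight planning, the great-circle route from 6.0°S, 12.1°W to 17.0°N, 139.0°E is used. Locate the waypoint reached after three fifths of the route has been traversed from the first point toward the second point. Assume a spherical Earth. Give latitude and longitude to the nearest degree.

≈ 24°N, 75°E

Convert each endpoint to a unit vector on the sphere (x = cos φ cos λ, y = cos φ sin λ, z = sin φ).
The central angle between the endpoints is δ = arccos(p₁·p₂) ≈ 2.612 rad (149.7°).
Interpolate at f = 3/5 with slerp weights a = sin((1−f)δ)/sin δ ≈ 1.713, b = sin(fδ)/sin δ ≈ 1.981.
p = a·p₁ + b·p₂ ≈ (0.236, 0.886, 0.400); φ = arcsin(p_z) ≈ 23.58°, λ = atan2(p_y, p_x) ≈ 75.06°.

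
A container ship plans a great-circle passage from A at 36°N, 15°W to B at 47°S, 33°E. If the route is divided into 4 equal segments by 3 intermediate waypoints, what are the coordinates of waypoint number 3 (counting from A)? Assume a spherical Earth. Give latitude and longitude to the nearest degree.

The haversine formula gives a central angle δ ≈ 1.632 rad (93.5°) between the endpoints.
Interpolate at f = 3/4 with slerp weights a = sin((1−f)δ)/sin δ ≈ 0.397, b = sin(fδ)/sin δ ≈ 0.942.
p = a·p₁ + b·p₂ ≈ (0.849, 0.267, -0.455); φ = arcsin(p_z) ≈ -27.09°, λ = atan2(p_y, p_x) ≈ 17.43°.

≈ 27°S, 17°E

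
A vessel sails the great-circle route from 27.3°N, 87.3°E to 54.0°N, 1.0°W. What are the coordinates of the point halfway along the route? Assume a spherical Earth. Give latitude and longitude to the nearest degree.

From cos δ = sin φ₁ sin φ₂ + cos φ₁ cos φ₂ cos Δλ, the central angle is δ ≈ 1.174 rad (67.3°).
Interpolate at f = 1/2 with slerp weights a = sin((1−f)δ)/sin δ ≈ 0.601, b = sin(fδ)/sin δ ≈ 0.601.
p = a·p₁ + b·p₂ ≈ (0.378, 0.527, 0.761); φ = arcsin(p_z) ≈ 49.57°, λ = atan2(p_y, p_x) ≈ 54.34°.

≈ 50°N, 54°E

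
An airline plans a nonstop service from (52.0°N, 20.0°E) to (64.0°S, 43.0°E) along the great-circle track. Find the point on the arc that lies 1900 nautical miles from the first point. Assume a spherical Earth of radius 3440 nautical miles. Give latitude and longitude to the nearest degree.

≈ (21°N, 26°E)

The haversine formula gives a central angle δ ≈ 2.049 rad (117.4°) between the endpoints. The total great-circle distance is δ·R ≈ 2.049 × 3440 ≈ 7047 nmi, so the target fraction is f = 1900/7047 ≈ 0.270.
Interpolate at f ≈ 0.270 with slerp weights a = sin((1−f)δ)/sin δ ≈ 1.123, b = sin(fδ)/sin δ ≈ 0.591.
p = a·p₁ + b·p₂ ≈ (0.839, 0.413, 0.354); φ = arcsin(p_z) ≈ 20.73°, λ = atan2(p_y, p_x) ≈ 26.21°.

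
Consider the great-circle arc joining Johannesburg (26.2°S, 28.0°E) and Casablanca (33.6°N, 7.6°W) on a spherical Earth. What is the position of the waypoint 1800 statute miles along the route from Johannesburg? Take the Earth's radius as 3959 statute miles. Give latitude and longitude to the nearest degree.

The haversine formula gives a central angle δ ≈ 1.199 rad (68.7°) between the endpoints. The total great-circle distance is δ·R ≈ 1.199 × 3959 ≈ 4747 mi, so the target fraction is f = 1800/4747 ≈ 0.379.
Interpolate at f ≈ 0.379 with slerp weights a = sin((1−f)δ)/sin δ ≈ 0.727, b = sin(fδ)/sin δ ≈ 0.471.
p = a·p₁ + b·p₂ ≈ (0.965, 0.254, -0.060); φ = arcsin(p_z) ≈ -3.45°, λ = atan2(p_y, p_x) ≈ 14.76°.

≈ 3°S, 15°E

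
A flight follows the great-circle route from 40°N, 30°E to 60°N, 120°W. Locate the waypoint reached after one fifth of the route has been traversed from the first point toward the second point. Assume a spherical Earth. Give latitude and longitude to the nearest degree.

≈ 55°N, 23°E

Write both endpoints as unit vectors p₁, p₂ with components (cos φ cos λ, cos φ sin λ, sin φ).
The central angle between the endpoints is δ = arccos(p₁·p₂) ≈ 1.344 rad (77.0°).
Interpolate at f = 1/5 with slerp weights a = sin((1−f)δ)/sin δ ≈ 0.903, b = sin(fδ)/sin δ ≈ 0.273.
p = a·p₁ + b·p₂ ≈ (0.531, 0.228, 0.816); φ = arcsin(p_z) ≈ 54.72°, λ = atan2(p_y, p_x) ≈ 23.23°.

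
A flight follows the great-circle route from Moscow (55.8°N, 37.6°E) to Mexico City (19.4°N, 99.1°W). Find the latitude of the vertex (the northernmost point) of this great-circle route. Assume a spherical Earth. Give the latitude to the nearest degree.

≈ 69°N

The great circle lies in the plane with unit normal n̂ = (p₁ × p₂)/|p₁ × p₂|.
Here n̂_z ≈ -0.366; the vertex latitude is φ_max = arccos|n̂_z| ≈ 68.5°.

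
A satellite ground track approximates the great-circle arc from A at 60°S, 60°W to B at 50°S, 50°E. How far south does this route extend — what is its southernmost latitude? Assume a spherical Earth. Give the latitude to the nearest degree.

The great circle lies in the plane with unit normal n̂ = (p₁ × p₂)/|p₁ × p₂|.
Here n̂_z ≈ +0.363; the vertex latitude is φ_max = arccos|n̂_z| ≈ 68.7°.

≈ 69°S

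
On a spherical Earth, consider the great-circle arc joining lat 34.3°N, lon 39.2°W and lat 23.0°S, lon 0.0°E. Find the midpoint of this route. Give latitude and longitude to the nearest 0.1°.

From cos δ = sin φ₁ sin φ₂ + cos φ₁ cos φ₂ cos Δλ, the central angle is δ ≈ 1.193 rad (68.3°).
Interpolate at f = 1/2 with slerp weights a = sin((1−f)δ)/sin δ ≈ 0.604, b = sin(fδ)/sin δ ≈ 0.604.
p = a·p₁ + b·p₂ ≈ (0.943, -0.316, 0.104); φ = arcsin(p_z) ≈ 5.99°, λ = atan2(p_y, p_x) ≈ -18.50°.

≈ lat 6.0°N, lon 18.5°W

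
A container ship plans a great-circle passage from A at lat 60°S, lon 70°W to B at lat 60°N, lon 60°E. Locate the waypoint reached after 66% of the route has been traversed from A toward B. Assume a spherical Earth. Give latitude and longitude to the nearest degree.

Convert each endpoint to a unit vector on the sphere (x = cos φ cos λ, y = cos φ sin λ, z = sin φ).
The central angle between the endpoints is δ = arccos(p₁·p₂) ≈ 2.716 rad (155.6°).
Interpolate at f = 0.66 with slerp weights a = sin((1−f)δ)/sin δ ≈ 1.931, b = sin(fδ)/sin δ ≈ 2.362.
p = a·p₁ + b·p₂ ≈ (0.921, 0.115, 0.373); φ = arcsin(p_z) ≈ 21.90°, λ = atan2(p_y, p_x) ≈ 7.14°.

≈ lat 22°N, lon 7°E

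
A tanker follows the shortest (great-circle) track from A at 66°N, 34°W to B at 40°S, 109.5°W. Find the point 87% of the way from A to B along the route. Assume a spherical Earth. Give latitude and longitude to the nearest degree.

≈ 26°S, 102°W

Write both endpoints as unit vectors p₁, p₂ with components (cos φ cos λ, cos φ sin λ, sin φ).
The central angle between the endpoints is δ = arccos(p₁·p₂) ≈ 2.105 rad (120.6°).
Interpolate at f = 0.87 with slerp weights a = sin((1−f)δ)/sin δ ≈ 0.314, b = sin(fδ)/sin δ ≈ 1.123.
p = a·p₁ + b·p₂ ≈ (-0.181, -0.882, -0.435); φ = arcsin(p_z) ≈ -25.77°, λ = atan2(p_y, p_x) ≈ -101.61°.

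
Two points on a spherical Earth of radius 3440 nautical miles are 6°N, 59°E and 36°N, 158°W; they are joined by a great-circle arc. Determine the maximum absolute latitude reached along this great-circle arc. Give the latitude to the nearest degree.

The great circle lies in the plane with unit normal n̂ = (p₁ × p₂)/|p₁ × p₂|.
Here n̂_z ≈ +0.595; the vertex latitude is φ_max = arccos|n̂_z| ≈ 53.5°.

≈ 53°N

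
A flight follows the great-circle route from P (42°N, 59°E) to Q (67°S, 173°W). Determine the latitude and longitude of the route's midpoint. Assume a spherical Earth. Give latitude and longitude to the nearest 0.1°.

≈ (23.1°S, 90.5°E)

Convert each endpoint to a unit vector on the sphere (x = cos φ cos λ, y = cos φ sin λ, z = sin φ).
The central angle between the endpoints is δ = arccos(p₁·p₂) ≈ 2.489 rad (142.6°).
Interpolate at f = 1/2 with slerp weights a = sin((1−f)δ)/sin δ ≈ 1.561, b = sin(fδ)/sin δ ≈ 1.561.
p = a·p₁ + b·p₂ ≈ (-0.008, 0.920, -0.392); φ = arcsin(p_z) ≈ -23.10°, λ = atan2(p_y, p_x) ≈ 90.49°.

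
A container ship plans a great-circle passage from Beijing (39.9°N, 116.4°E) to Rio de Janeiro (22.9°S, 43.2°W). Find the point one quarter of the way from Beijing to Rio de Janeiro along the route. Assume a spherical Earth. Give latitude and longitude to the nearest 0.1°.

≈ 53.0°N, 61.5°E

The haversine formula gives a central angle δ ≈ 2.719 rad (155.8°) between the endpoints.
Interpolate at f = 1/4 with slerp weights a = sin((1−f)δ)/sin δ ≈ 2.175, b = sin(fδ)/sin δ ≈ 1.532.
p = a·p₁ + b·p₂ ≈ (0.287, 0.528, 0.799); φ = arcsin(p_z) ≈ 53.03°, λ = atan2(p_y, p_x) ≈ 61.50°.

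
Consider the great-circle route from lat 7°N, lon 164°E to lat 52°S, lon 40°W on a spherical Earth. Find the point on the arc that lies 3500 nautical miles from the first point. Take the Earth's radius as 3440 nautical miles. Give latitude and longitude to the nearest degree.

≈ lat 47°S, lon 172°W

Write both endpoints as unit vectors p₁, p₂ with components (cos φ cos λ, cos φ sin λ, sin φ).
The central angle between the endpoints is δ = arccos(p₁·p₂) ≈ 2.284 rad (130.9°). The total great-circle distance is δ·R ≈ 2.284 × 3440 ≈ 7857 nmi, so the target fraction is f = 3500/7857 ≈ 0.445.
Interpolate at f ≈ 0.445 with slerp weights a = sin((1−f)δ)/sin δ ≈ 1.262, b = sin(fδ)/sin δ ≈ 1.125.
p = a·p₁ + b·p₂ ≈ (-0.673, -0.100, -0.733); φ = arcsin(p_z) ≈ -47.12°, λ = atan2(p_y, p_x) ≈ -171.55°.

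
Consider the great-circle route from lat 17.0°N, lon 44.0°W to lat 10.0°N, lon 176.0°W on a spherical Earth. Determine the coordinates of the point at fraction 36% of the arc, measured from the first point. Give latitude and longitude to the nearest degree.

From cos δ = sin φ₁ sin φ₂ + cos φ₁ cos φ₂ cos Δλ, the central angle is δ ≈ 2.189 rad (125.4°).
Interpolate at f = 0.36 with slerp weights a = sin((1−f)δ)/sin δ ≈ 1.209, b = sin(fδ)/sin δ ≈ 0.870.
p = a·p₁ + b·p₂ ≈ (-0.023, -0.863, 0.505); φ = arcsin(p_z) ≈ 30.30°, λ = atan2(p_y, p_x) ≈ -91.50°.

≈ lat 30°N, lon 92°W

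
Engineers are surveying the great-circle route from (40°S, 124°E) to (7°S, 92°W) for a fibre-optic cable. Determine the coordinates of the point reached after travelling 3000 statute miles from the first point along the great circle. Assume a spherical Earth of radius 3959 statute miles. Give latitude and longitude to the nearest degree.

Convert each endpoint to a unit vector on the sphere (x = cos φ cos λ, y = cos φ sin λ, z = sin φ).
The central angle between the endpoints is δ = arccos(p₁·p₂) ≈ 2.137 rad (122.5°). The total great-circle distance is δ·R ≈ 2.137 × 3959 ≈ 8462 mi, so the target fraction is f = 3000/8462 ≈ 0.355.
Interpolate at f ≈ 0.355 with slerp weights a = sin((1−f)δ)/sin δ ≈ 1.164, b = sin(fδ)/sin δ ≈ 0.815.
p = a·p₁ + b·p₂ ≈ (-0.527, -0.069, -0.847); φ = arcsin(p_z) ≈ -57.91°, λ = atan2(p_y, p_x) ≈ -172.53°.

≈ (58°S, 173°W)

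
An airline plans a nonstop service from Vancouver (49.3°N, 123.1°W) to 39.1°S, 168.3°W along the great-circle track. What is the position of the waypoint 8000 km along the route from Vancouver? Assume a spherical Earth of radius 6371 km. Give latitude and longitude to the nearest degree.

≈ 16°S, 156°W

The haversine formula gives a central angle δ ≈ 1.693 rad (97.0°) between the endpoints. The total great-circle distance is δ·R ≈ 1.693 × 6371 ≈ 10784 km, so the target fraction is f = 8000/10784 ≈ 0.742.
Interpolate at f ≈ 0.742 with slerp weights a = sin((1−f)δ)/sin δ ≈ 0.426, b = sin(fδ)/sin δ ≈ 0.958.
p = a·p₁ + b·p₂ ≈ (-0.880, -0.384, -0.281); φ = arcsin(p_z) ≈ -16.31°, λ = atan2(p_y, p_x) ≈ -156.44°.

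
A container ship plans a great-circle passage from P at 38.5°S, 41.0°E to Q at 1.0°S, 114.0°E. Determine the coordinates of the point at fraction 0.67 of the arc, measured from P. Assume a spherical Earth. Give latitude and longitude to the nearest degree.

≈ 17°S, 94°E

The haversine formula gives a central angle δ ≈ 1.329 rad (76.1°) between the endpoints.
Interpolate at f = 0.67 with slerp weights a = sin((1−f)δ)/sin δ ≈ 0.437, b = sin(fδ)/sin δ ≈ 0.801.
p = a·p₁ + b·p₂ ≈ (-0.067, 0.956, -0.286); φ = arcsin(p_z) ≈ -16.63°, λ = atan2(p_y, p_x) ≈ 94.03°.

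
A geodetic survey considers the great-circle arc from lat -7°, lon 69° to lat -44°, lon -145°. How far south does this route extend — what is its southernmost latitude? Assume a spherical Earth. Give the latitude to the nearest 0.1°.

≈ -62.4°

The great circle lies in the plane with unit normal n̂ = (p₁ × p₂)/|p₁ × p₂|.
Here n̂_z ≈ +0.463; the vertex latitude is φ_max = arccos|n̂_z| ≈ 62.4°.
Check via Clairaut: cos φ_max = |cos φ₁| · sin C = cos(7.0°)·sin(152.2°) ≈ 0.463, again giving ≈ 62.4°.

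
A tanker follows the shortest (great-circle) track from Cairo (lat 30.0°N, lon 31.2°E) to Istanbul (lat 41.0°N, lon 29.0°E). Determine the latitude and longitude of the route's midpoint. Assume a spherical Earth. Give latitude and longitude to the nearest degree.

The haversine formula gives a central angle δ ≈ 0.194 rad (11.1°) between the endpoints.
Interpolate at f = 1/2 with slerp weights a = sin((1−f)δ)/sin δ ≈ 0.502, b = sin(fδ)/sin δ ≈ 0.502.
p = a·p₁ + b·p₂ ≈ (0.704, 0.409, 0.581); φ = arcsin(p_z) ≈ 35.50°, λ = atan2(p_y, p_x) ≈ 30.18°.

≈ lat 36°N, lon 30°E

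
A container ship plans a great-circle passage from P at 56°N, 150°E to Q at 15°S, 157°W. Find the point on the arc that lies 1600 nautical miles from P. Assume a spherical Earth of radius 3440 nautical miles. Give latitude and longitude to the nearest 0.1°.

Convert each endpoint to a unit vector on the sphere (x = cos φ cos λ, y = cos φ sin λ, z = sin φ).
The central angle between the endpoints is δ = arccos(p₁·p₂) ≈ 1.460 rad (83.7°). The total great-circle distance is δ·R ≈ 1.460 × 3440 ≈ 5023 nmi, so the target fraction is f = 1600/5023 ≈ 0.319.
Interpolate at f ≈ 0.319 with slerp weights a = sin((1−f)δ)/sin δ ≈ 0.844, b = sin(fδ)/sin δ ≈ 0.451.
p = a·p₁ + b·p₂ ≈ (-0.810, 0.066, 0.583); φ = arcsin(p_z) ≈ 35.65°, λ = atan2(p_y, p_x) ≈ 175.37°.

≈ 35.6°N, 175.4°E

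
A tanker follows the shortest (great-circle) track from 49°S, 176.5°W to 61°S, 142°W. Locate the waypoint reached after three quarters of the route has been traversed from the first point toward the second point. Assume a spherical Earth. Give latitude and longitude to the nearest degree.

The haversine formula gives a central angle δ ≈ 0.397 rad (22.7°) between the endpoints.
Interpolate at f = 3/4 with slerp weights a = sin((1−f)δ)/sin δ ≈ 0.256, b = sin(fδ)/sin δ ≈ 0.759.
p = a·p₁ + b·p₂ ≈ (-0.458, -0.237, -0.857); φ = arcsin(p_z) ≈ -58.98°, λ = atan2(p_y, p_x) ≈ -152.65°.

≈ 59°S, 153°W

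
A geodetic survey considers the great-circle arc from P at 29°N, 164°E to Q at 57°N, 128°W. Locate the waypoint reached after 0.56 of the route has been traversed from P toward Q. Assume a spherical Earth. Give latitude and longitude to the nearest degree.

Write both endpoints as unit vectors p₁, p₂ with components (cos φ cos λ, cos φ sin λ, sin φ).
The central angle between the endpoints is δ = arccos(p₁·p₂) ≈ 0.946 rad (54.2°).
Interpolate at f = 0.56 with slerp weights a = sin((1−f)δ)/sin δ ≈ 0.498, b = sin(fδ)/sin δ ≈ 0.623.
p = a·p₁ + b·p₂ ≈ (-0.628, -0.147, 0.764); φ = arcsin(p_z) ≈ 49.83°, λ = atan2(p_y, p_x) ≈ -166.81°.

≈ 50°N, 167°W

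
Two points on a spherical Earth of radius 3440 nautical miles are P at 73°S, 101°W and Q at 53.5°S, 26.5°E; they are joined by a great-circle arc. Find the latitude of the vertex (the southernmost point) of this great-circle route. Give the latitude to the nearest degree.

The great circle lies in the plane with unit normal n̂ = (p₁ × p₂)/|p₁ × p₂|.
Here n̂_z ≈ +0.184; the vertex latitude is φ_max = arccos|n̂_z| ≈ 79.4°.
Check via Clairaut: cos φ_max = |cos φ₁| · sin C = cos(73.0°)·sin(140.9°) ≈ 0.184, again giving ≈ 79.4°.

≈ 79°S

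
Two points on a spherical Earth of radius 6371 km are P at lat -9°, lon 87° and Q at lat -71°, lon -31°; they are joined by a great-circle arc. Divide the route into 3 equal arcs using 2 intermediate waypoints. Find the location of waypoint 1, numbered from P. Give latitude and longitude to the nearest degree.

≈ lat -38°, lon 77°

Convert each endpoint to a unit vector on the sphere (x = cos φ cos λ, y = cos φ sin λ, z = sin φ).
The central angle between the endpoints is δ = arccos(p₁·p₂) ≈ 1.574 rad (90.2°).
Interpolate at f = 1/3 with slerp weights a = sin((1−f)δ)/sin δ ≈ 0.867, b = sin(fδ)/sin δ ≈ 0.501.
p = a·p₁ + b·p₂ ≈ (0.185, 0.771, -0.609); φ = arcsin(p_z) ≈ -37.53°, λ = atan2(p_y, p_x) ≈ 76.54°.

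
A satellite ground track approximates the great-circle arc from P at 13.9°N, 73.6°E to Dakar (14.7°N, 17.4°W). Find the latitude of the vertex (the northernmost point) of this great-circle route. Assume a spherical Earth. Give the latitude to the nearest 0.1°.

≈ 20.0°N

The great circle lies in the plane with unit normal n̂ = (p₁ × p₂)/|p₁ × p₂|.
Here n̂_z ≈ -0.940; the vertex latitude is φ_max = arccos|n̂_z| ≈ 20.0°.
Check via Clairaut: cos φ_max = |cos φ₁| · sin C = cos(13.9°)·sin(75.5°) ≈ 0.940, again giving ≈ 20.0°.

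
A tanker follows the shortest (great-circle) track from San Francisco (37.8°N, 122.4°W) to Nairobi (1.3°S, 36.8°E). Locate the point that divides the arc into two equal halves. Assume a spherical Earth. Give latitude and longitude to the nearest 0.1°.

≈ 57.0°N, 10.3°W

Write both endpoints as unit vectors p₁, p₂ with components (cos φ cos λ, cos φ sin λ, sin φ).
The central angle between the endpoints is δ = arccos(p₁·p₂) ≈ 2.422 rad (138.8°).
Interpolate at f = 1/2 with slerp weights a = sin((1−f)δ)/sin δ ≈ 1.421, b = sin(fδ)/sin δ ≈ 1.421.
p = a·p₁ + b·p₂ ≈ (0.536, -0.097, 0.839); φ = arcsin(p_z) ≈ 57.00°, λ = atan2(p_y, p_x) ≈ -10.26°.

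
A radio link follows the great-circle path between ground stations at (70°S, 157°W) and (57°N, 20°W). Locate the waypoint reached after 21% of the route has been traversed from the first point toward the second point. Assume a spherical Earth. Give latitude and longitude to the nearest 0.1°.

From cos δ = sin φ₁ sin φ₂ + cos φ₁ cos φ₂ cos Δλ, the central angle is δ ≈ 2.750 rad (157.6°).
Interpolate at f = 0.21 with slerp weights a = sin((1−f)δ)/sin δ ≈ 2.160, b = sin(fδ)/sin δ ≈ 1.431.
p = a·p₁ + b·p₂ ≈ (0.052, -0.555, -0.830); φ = arcsin(p_z) ≈ -56.11°, λ = atan2(p_y, p_x) ≈ -84.64°.

≈ (56.1°S, 84.6°W)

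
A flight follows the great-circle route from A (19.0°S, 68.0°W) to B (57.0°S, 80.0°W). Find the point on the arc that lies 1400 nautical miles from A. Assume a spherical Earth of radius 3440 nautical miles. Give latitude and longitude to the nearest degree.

≈ (42°S, 73°W)

Convert each endpoint to a unit vector on the sphere (x = cos φ cos λ, y = cos φ sin λ, z = sin φ).
The central angle between the endpoints is δ = arccos(p₁·p₂) ≈ 0.681 rad (39.0°). The total great-circle distance is δ·R ≈ 0.681 × 3440 ≈ 2344 nmi, so the target fraction is f = 1400/2344 ≈ 0.597.
Interpolate at f ≈ 0.597 with slerp weights a = sin((1−f)δ)/sin δ ≈ 0.430, b = sin(fδ)/sin δ ≈ 0.629.
p = a·p₁ + b·p₂ ≈ (0.212, -0.714, -0.667); φ = arcsin(p_z) ≈ -41.85°, λ = atan2(p_y, p_x) ≈ -73.48°.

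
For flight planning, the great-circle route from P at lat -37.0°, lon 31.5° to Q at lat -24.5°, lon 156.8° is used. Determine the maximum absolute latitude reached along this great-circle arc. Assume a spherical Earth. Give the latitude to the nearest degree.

≈ -53°

The great circle lies in the plane with unit normal n̂ = (p₁ × p₂)/|p₁ × p₂|.
Here n̂_z ≈ +0.602; the vertex latitude is φ_max = arccos|n̂_z| ≈ 53.0°.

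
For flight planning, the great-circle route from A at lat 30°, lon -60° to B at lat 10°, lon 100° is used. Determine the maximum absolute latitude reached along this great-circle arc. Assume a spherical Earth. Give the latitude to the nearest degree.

≈ 65°

The great circle lies in the plane with unit normal n̂ = (p₁ × p₂)/|p₁ × p₂|.
Here n̂_z ≈ +0.417; the vertex latitude is φ_max = arccos|n̂_z| ≈ 65.4°.
Check via Clairaut: cos φ_max = |cos φ₁| · sin C = cos(30.0°)·sin(28.8°) ≈ 0.417, again giving ≈ 65.4°.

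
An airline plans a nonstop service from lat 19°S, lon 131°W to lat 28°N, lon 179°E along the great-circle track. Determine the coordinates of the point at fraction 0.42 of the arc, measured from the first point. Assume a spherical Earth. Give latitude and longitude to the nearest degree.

Convert each endpoint to a unit vector on the sphere (x = cos φ cos λ, y = cos φ sin λ, z = sin φ).
The central angle between the endpoints is δ = arccos(p₁·p₂) ≈ 1.177 rad (67.4°).
Interpolate at f = 0.42 with slerp weights a = sin((1−f)δ)/sin δ ≈ 0.683, b = sin(fδ)/sin δ ≈ 0.514.
p = a·p₁ + b·p₂ ≈ (-0.877, -0.480, 0.019); φ = arcsin(p_z) ≈ 1.08°, λ = atan2(p_y, p_x) ≈ -151.34°.

≈ lat 1°N, lon 151°W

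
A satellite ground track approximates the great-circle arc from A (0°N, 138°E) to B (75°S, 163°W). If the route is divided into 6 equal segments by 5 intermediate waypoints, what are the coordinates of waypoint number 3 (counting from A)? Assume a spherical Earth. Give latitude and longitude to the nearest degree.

Convert each endpoint to a unit vector on the sphere (x = cos φ cos λ, y = cos φ sin λ, z = sin φ).
The central angle between the endpoints is δ = arccos(p₁·p₂) ≈ 1.437 rad (82.3°).
Interpolate at f = 3/6 with slerp weights a = sin((1−f)δ)/sin δ ≈ 0.664, b = sin(fδ)/sin δ ≈ 0.664.
p = a·p₁ + b·p₂ ≈ (-0.658, 0.394, -0.642); φ = arcsin(p_z) ≈ -39.91°, λ = atan2(p_y, p_x) ≈ 149.08°.

≈ (40°S, 149°E)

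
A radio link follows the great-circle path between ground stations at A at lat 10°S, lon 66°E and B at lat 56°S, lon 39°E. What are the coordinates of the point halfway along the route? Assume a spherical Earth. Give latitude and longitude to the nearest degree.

From cos δ = sin φ₁ sin φ₂ + cos φ₁ cos φ₂ cos Δλ, the central angle is δ ≈ 0.883 rad (50.6°).
Interpolate at f = 1/2 with slerp weights a = sin((1−f)δ)/sin δ ≈ 0.553, b = sin(fδ)/sin δ ≈ 0.553.
p = a·p₁ + b·p₂ ≈ (0.462, 0.692, -0.555); φ = arcsin(p_z) ≈ -33.68°, λ = atan2(p_y, p_x) ≈ 56.29°.

≈ lat 34°S, lon 56°E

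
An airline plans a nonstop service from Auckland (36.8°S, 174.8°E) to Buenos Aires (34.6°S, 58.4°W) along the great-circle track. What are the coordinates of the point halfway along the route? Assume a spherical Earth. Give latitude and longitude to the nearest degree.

≈ 58°S, 120°W

Write both endpoints as unit vectors p₁, p₂ with components (cos φ cos λ, cos φ sin λ, sin φ).
The central angle between the endpoints is δ = arccos(p₁·p₂) ≈ 1.625 rad (93.1°).
Interpolate at f = 1/2 with slerp weights a = sin((1−f)δ)/sin δ ≈ 0.727, b = sin(fδ)/sin δ ≈ 0.727.
p = a·p₁ + b·p₂ ≈ (-0.266, -0.457, -0.849); φ = arcsin(p_z) ≈ -58.06°, λ = atan2(p_y, p_x) ≈ -120.22°.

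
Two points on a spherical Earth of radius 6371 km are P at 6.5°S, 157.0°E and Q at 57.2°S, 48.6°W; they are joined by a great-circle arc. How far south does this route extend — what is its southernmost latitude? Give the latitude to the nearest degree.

≈ 75°S

The great circle lies in the plane with unit normal n̂ = (p₁ × p₂)/|p₁ × p₂|.
Here n̂_z ≈ +0.253; the vertex latitude is φ_max = arccos|n̂_z| ≈ 75.4°.
Check via Clairaut: cos φ_max = |cos φ₁| · sin C = cos(6.5°)·sin(165.3°) ≈ 0.253, again giving ≈ 75.4°.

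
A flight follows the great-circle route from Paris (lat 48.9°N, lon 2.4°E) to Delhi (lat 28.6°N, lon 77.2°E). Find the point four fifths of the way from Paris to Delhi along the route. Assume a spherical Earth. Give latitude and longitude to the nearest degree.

≈ lat 36°N, lon 66°E

From cos δ = sin φ₁ sin φ₂ + cos φ₁ cos φ₂ cos Δλ, the central angle is δ ≈ 1.033 rad (59.2°).
Interpolate at f = 4/5 with slerp weights a = sin((1−f)δ)/sin δ ≈ 0.239, b = sin(fδ)/sin δ ≈ 0.856.
p = a·p₁ + b·p₂ ≈ (0.323, 0.740, 0.590); φ = arcsin(p_z) ≈ 36.15°, λ = atan2(p_y, p_x) ≈ 66.38°.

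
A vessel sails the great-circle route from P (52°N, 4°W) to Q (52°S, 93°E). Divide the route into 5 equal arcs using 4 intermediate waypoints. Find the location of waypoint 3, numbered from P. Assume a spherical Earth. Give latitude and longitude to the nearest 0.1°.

≈ (11.4°S, 51.2°E)

The haversine formula gives a central angle δ ≈ 2.301 rad (131.8°) between the endpoints.
Interpolate at f = 3/5 with slerp weights a = sin((1−f)δ)/sin δ ≈ 1.068, b = sin(fδ)/sin δ ≈ 1.318.
p = a·p₁ + b·p₂ ≈ (0.614, 0.765, -0.197); φ = arcsin(p_z) ≈ -11.35°, λ = atan2(p_y, p_x) ≈ 51.25°.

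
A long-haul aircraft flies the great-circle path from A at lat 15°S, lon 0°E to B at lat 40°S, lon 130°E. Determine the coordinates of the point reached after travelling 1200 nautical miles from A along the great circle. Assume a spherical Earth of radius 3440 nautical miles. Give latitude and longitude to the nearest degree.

≈ lat 30°S, lon 14°E

From cos δ = sin φ₁ sin φ₂ + cos φ₁ cos φ₂ cos Δλ, the central angle is δ ≈ 1.885 rad (108.0°). The total great-circle distance is δ·R ≈ 1.885 × 3440 ≈ 6485 nmi, so the target fraction is f = 1200/6485 ≈ 0.185.
Interpolate at f ≈ 0.185 with slerp weights a = sin((1−f)δ)/sin δ ≈ 1.051, b = sin(fδ)/sin δ ≈ 0.359.
p = a·p₁ + b·p₂ ≈ (0.838, 0.211, -0.503); φ = arcsin(p_z) ≈ -30.20°, λ = atan2(p_y, p_x) ≈ 14.13°.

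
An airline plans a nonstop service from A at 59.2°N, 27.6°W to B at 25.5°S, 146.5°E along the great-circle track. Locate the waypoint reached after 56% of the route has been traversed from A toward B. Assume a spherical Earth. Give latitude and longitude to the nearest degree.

Write both endpoints as unit vectors p₁, p₂ with components (cos φ cos λ, cos φ sin λ, sin φ).
The central angle between the endpoints is δ = arccos(p₁·p₂) ≈ 2.549 rad (146.0°).
Interpolate at f = 0.56 with slerp weights a = sin((1−f)δ)/sin δ ≈ 1.613, b = sin(fδ)/sin δ ≈ 1.772.
p = a·p₁ + b·p₂ ≈ (-0.602, 0.500, 0.622); φ = arcsin(p_z) ≈ 38.50°, λ = atan2(p_y, p_x) ≈ 140.27°.

≈ 38°N, 140°E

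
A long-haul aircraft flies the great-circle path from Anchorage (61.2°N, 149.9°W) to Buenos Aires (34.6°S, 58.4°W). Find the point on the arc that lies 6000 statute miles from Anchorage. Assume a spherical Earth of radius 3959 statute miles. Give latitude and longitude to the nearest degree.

≈ 5°S, 77°W

Write both endpoints as unit vectors p₁, p₂ with components (cos φ cos λ, cos φ sin λ, sin φ).
The central angle between the endpoints is δ = arccos(p₁·p₂) ≈ 2.104 rad (120.5°). The total great-circle distance is δ·R ≈ 2.104 × 3959 ≈ 8328 mi, so the target fraction is f = 6000/8328 ≈ 0.720.
Interpolate at f ≈ 0.720 with slerp weights a = sin((1−f)δ)/sin δ ≈ 0.644, b = sin(fδ)/sin δ ≈ 1.159.
p = a·p₁ + b·p₂ ≈ (0.232, -0.968, -0.094); φ = arcsin(p_z) ≈ -5.38°, λ = atan2(p_y, p_x) ≈ -76.55°.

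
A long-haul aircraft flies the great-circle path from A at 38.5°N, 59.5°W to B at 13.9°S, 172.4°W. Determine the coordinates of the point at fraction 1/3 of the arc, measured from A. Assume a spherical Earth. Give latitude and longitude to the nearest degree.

The haversine formula gives a central angle δ ≈ 2.032 rad (116.4°) between the endpoints.
Interpolate at f = 1/3 with slerp weights a = sin((1−f)δ)/sin δ ≈ 1.091, b = sin(fδ)/sin δ ≈ 0.700.
p = a·p₁ + b·p₂ ≈ (-0.240, -0.825, 0.511); φ = arcsin(p_z) ≈ 30.72°, λ = atan2(p_y, p_x) ≈ -106.23°.

≈ 31°N, 106°W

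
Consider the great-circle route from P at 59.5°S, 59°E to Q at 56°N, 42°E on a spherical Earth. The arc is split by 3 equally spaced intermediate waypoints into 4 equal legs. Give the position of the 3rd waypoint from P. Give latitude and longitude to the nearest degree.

≈ 27°N, 47°E

From cos δ = sin φ₁ sin φ₂ + cos φ₁ cos φ₂ cos Δλ, the central angle is δ ≈ 2.030 rad (116.3°).
Interpolate at f = 3/4 with slerp weights a = sin((1−f)δ)/sin δ ≈ 0.542, b = sin(fδ)/sin δ ≈ 1.114.
p = a·p₁ + b·p₂ ≈ (0.605, 0.653, 0.457); φ = arcsin(p_z) ≈ 27.17°, λ = atan2(p_y, p_x) ≈ 47.19°.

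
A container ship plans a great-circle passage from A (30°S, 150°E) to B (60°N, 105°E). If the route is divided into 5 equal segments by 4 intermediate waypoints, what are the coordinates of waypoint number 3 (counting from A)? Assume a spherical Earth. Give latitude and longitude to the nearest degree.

Convert each endpoint to a unit vector on the sphere (x = cos φ cos λ, y = cos φ sin λ, z = sin φ).
The central angle between the endpoints is δ = arccos(p₁·p₂) ≈ 1.698 rad (97.3°).
Interpolate at f = 3/5 with slerp weights a = sin((1−f)δ)/sin δ ≈ 0.633, b = sin(fδ)/sin δ ≈ 0.858.
p = a·p₁ + b·p₂ ≈ (-0.586, 0.689, 0.427); φ = arcsin(p_z) ≈ 25.26°, λ = atan2(p_y, p_x) ≈ 130.39°.

≈ (25°N, 130°E)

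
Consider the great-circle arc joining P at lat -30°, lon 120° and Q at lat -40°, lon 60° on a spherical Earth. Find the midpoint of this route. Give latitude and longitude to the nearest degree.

≈ lat -39°, lon 92°

Convert each endpoint to a unit vector on the sphere (x = cos φ cos λ, y = cos φ sin λ, z = sin φ).
The central angle between the endpoints is δ = arccos(p₁·p₂) ≈ 0.859 rad (49.2°).
Interpolate at f = 1/2 with slerp weights a = sin((1−f)δ)/sin δ ≈ 0.550, b = sin(fδ)/sin δ ≈ 0.550.
p = a·p₁ + b·p₂ ≈ (-0.027, 0.777, -0.628); φ = arcsin(p_z) ≈ -38.94°, λ = atan2(p_y, p_x) ≈ 92.03°.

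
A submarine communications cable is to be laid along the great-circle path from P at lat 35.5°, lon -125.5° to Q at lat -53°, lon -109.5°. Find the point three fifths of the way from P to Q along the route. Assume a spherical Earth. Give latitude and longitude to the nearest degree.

≈ lat -18°, lon -117°

From cos δ = sin φ₁ sin φ₂ + cos φ₁ cos φ₂ cos Δλ, the central angle is δ ≈ 1.564 rad (89.6°).
Interpolate at f = 3/5 with slerp weights a = sin((1−f)δ)/sin δ ≈ 0.585, b = sin(fδ)/sin δ ≈ 0.806.
p = a·p₁ + b·p₂ ≈ (-0.439, -0.846, -0.304); φ = arcsin(p_z) ≈ -17.70°, λ = atan2(p_y, p_x) ≈ -117.43°.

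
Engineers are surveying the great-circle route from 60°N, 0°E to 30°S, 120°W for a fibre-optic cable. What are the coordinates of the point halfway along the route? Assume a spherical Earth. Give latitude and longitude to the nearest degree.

≈ 26°N, 85°W

Write both endpoints as unit vectors p₁, p₂ with components (cos φ cos λ, cos φ sin λ, sin φ).
The central angle between the endpoints is δ = arccos(p₁·p₂) ≈ 2.278 rad (130.5°).
Interpolate at f = 1/2 with slerp weights a = sin((1−f)δ)/sin δ ≈ 1.194, b = sin(fδ)/sin δ ≈ 1.194.
p = a·p₁ + b·p₂ ≈ (0.080, -0.896, 0.437); φ = arcsin(p_z) ≈ 25.92°, λ = atan2(p_y, p_x) ≈ -84.90°.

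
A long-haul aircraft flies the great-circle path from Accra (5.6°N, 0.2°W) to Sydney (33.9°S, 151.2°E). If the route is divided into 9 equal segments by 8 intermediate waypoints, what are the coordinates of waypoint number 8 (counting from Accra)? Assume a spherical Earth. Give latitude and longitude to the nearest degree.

Convert each endpoint to a unit vector on the sphere (x = cos φ cos λ, y = cos φ sin λ, z = sin φ).
The central angle between the endpoints is δ = arccos(p₁·p₂) ≈ 2.465 rad (141.2°).
Interpolate at f = 8/9 with slerp weights a = sin((1−f)δ)/sin δ ≈ 0.432, b = sin(fδ)/sin δ ≈ 1.300.
p = a·p₁ + b·p₂ ≈ (-0.515, 0.518, -0.683); φ = arcsin(p_z) ≈ -43.05°, λ = atan2(p_y, p_x) ≈ 134.84°.

≈ 43°S, 135°E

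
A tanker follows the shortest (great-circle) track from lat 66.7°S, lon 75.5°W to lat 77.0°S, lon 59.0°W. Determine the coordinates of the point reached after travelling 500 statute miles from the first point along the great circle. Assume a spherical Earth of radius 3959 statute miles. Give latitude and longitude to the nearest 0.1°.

≈ lat 73.4°S, lon 67.3°W

Write both endpoints as unit vectors p₁, p₂ with components (cos φ cos λ, cos φ sin λ, sin φ).
The central angle between the endpoints is δ = arccos(p₁·p₂) ≈ 0.199 rad (11.4°). The total great-circle distance is δ·R ≈ 0.199 × 3959 ≈ 789 mi, so the target fraction is f = 500/789 ≈ 0.634.
Interpolate at f ≈ 0.634 with slerp weights a = sin((1−f)δ)/sin δ ≈ 0.368, b = sin(fδ)/sin δ ≈ 0.636.
p = a·p₁ + b·p₂ ≈ (0.110, -0.264, -0.958); φ = arcsin(p_z) ≈ -73.39°, λ = atan2(p_y, p_x) ≈ -67.32°.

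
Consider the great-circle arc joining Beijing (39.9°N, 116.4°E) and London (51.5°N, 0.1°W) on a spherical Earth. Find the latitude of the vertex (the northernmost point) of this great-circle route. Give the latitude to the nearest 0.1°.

≈ 63.5°N

The great circle lies in the plane with unit normal n̂ = (p₁ × p₂)/|p₁ × p₂|.
Here n̂_z ≈ -0.446; the vertex latitude is φ_max = arccos|n̂_z| ≈ 63.5°.
Check via Clairaut: cos φ_max = |cos φ₁| · sin C = cos(39.9°)·sin(35.6°) ≈ 0.446, again giving ≈ 63.5°.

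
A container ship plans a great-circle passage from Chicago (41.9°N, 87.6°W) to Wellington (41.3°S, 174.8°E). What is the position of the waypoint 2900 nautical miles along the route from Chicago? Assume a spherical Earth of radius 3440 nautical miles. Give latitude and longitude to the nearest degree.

≈ 10°N, 129°W

Convert each endpoint to a unit vector on the sphere (x = cos φ cos λ, y = cos φ sin λ, z = sin φ).
The central angle between the endpoints is δ = arccos(p₁·p₂) ≈ 2.111 rad (121.0°). The total great-circle distance is δ·R ≈ 2.111 × 3440 ≈ 7264 nmi, so the target fraction is f = 2900/7264 ≈ 0.399.
Interpolate at f ≈ 0.399 with slerp weights a = sin((1−f)δ)/sin δ ≈ 1.113, b = sin(fδ)/sin δ ≈ 0.871.
p = a·p₁ + b·p₂ ≈ (-0.617, -0.769, 0.169); φ = arcsin(p_z) ≈ 9.72°, λ = atan2(p_y, p_x) ≈ -128.74°.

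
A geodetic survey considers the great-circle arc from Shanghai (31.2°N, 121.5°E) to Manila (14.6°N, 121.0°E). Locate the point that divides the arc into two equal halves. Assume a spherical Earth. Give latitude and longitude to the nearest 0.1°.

≈ 22.9°N, 121.2°E

Write both endpoints as unit vectors p₁, p₂ with components (cos φ cos λ, cos φ sin λ, sin φ).
The central angle between the endpoints is δ = arccos(p₁·p₂) ≈ 0.290 rad (16.6°).
Interpolate at f = 1/2 with slerp weights a = sin((1−f)δ)/sin δ ≈ 0.505, b = sin(fδ)/sin δ ≈ 0.505.
p = a·p₁ + b·p₂ ≈ (-0.478, 0.788, 0.389); φ = arcsin(p_z) ≈ 22.90°, λ = atan2(p_y, p_x) ≈ 121.23°.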